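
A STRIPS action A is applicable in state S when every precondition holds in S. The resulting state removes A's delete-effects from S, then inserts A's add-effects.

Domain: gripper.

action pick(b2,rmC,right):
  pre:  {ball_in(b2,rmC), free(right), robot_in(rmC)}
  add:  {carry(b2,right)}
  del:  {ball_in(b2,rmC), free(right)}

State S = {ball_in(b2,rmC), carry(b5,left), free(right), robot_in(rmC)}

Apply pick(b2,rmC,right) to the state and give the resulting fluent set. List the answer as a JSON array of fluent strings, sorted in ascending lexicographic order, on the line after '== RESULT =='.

Compute (S \ del) ∪ add:
  pre ⊆ S: {ball_in(b2,rmC), free(right), robot_in(rmC)} ⊆ S  — applicable
  S \ del = {carry(b5,left), robot_in(rmC)}
  ∪ add   = {carry(b2,right), carry(b5,left), robot_in(rmC)}

== RESULT ==
["carry(b2,right)", "carry(b5,left)", "robot_in(rmC)"]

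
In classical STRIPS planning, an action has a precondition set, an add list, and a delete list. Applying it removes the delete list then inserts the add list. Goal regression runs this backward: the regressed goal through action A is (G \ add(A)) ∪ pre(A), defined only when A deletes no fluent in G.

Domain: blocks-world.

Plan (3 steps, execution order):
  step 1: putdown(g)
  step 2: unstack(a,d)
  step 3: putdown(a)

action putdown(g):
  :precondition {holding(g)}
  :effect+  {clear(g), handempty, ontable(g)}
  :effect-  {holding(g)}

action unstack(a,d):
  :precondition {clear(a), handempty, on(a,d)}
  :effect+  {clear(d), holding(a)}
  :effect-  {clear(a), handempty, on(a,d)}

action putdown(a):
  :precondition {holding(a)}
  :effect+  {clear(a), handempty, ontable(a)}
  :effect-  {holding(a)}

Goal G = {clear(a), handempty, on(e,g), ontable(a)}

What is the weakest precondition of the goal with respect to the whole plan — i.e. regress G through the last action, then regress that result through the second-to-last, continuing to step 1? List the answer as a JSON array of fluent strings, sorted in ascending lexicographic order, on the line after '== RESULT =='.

Regress step by step:
  through step 3 (putdown(a)): drop {clear(a), handempty, ontable(a)}, keep {on(e,g)}, require {holding(a)}
    → {holding(a), on(e,g)}
  through step 2 (unstack(a,d)): drop {holding(a)}, keep {on(e,g)}, require {clear(a), handempty, on(a,d)}
    → {clear(a), handempty, on(a,d), on(e,g)}
  through step 1 (putdown(g)): drop {handempty}, keep {clear(a), on(a,d), on(e,g)}, require {holding(g)}
    → {clear(a), holding(g), on(a,d), on(e,g)}

== RESULT ==
["clear(a)", "holding(g)", "on(a,d)", "on(e,g)"]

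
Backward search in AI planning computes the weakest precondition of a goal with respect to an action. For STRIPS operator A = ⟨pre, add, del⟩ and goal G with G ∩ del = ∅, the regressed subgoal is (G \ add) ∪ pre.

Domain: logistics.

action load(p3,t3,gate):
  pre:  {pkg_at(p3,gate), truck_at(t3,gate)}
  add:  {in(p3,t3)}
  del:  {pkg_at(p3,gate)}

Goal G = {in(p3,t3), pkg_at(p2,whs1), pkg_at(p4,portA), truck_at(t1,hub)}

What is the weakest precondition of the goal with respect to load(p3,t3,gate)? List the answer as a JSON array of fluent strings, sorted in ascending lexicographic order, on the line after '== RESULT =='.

Regress:
  G ∩ del = {}  (empty — regression defined)
  G \ add = {in(p3,t3), pkg_at(p2,whs1), pkg_at(p4,portA), truck_at(t1,hub)} \ {in(p3,t3)} = {pkg_at(p2,whs1), pkg_at(p4,portA), truck_at(t1,hub)}
  ∪ pre   = {pkg_at(p2,whs1), pkg_at(p4,portA), truck_at(t1,hub)} ∪ {pkg_at(p3,gate), truck_at(t3,gate)}
          = {pkg_at(p2,whs1), pkg_at(p3,gate), pkg_at(p4,portA), truck_at(t1,hub), truck_at(t3,gate)}

== RESULT ==
["pkg_at(p2,whs1)", "pkg_at(p3,gate)", "pkg_at(p4,portA)", "truck_at(t1,hub)", "truck_at(t3,gate)"]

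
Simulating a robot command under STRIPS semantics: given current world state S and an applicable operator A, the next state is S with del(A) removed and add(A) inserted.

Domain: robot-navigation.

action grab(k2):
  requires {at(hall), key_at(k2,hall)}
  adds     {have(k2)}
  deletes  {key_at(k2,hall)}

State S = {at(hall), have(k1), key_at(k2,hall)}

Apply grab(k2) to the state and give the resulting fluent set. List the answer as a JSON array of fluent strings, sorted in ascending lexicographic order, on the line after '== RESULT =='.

Progress:
  pre ⊆ S: {at(hall), key_at(k2,hall)} ⊆ S  — applicable
  S \ del = {at(hall), have(k1)}
  ∪ add   = {at(hall), have(k1), have(k2)}

== RESULT ==
["at(hall)", "have(k1)", "have(k2)"]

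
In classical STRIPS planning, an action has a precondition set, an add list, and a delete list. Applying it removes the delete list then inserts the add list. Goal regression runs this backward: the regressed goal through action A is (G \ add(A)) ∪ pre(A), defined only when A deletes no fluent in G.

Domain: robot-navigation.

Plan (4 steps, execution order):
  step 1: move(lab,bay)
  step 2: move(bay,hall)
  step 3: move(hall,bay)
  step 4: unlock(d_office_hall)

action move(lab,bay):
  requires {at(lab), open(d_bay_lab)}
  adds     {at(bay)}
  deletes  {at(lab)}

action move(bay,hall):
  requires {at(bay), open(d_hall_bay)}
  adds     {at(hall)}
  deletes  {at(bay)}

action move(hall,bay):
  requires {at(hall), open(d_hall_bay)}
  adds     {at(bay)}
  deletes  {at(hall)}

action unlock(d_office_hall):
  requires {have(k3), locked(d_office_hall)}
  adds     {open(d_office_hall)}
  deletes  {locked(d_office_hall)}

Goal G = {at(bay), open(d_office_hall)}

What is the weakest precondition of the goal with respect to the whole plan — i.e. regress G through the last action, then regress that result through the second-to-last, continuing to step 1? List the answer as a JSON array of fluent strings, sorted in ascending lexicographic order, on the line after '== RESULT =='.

Work backward from the goal:
  through step 4 (unlock(d_office_hall)): drop {open(d_office_hall)}, keep {at(bay)}, require {have(k3), locked(d_office_hall)}
    → {at(bay), have(k3), locked(d_office_hall)}
  through step 3 (move(hall,bay)): drop {at(bay)}, keep {have(k3), locked(d_office_hall)}, require {at(hall), open(d_hall_bay)}
    → {at(hall), have(k3), locked(d_office_hall), open(d_hall_bay)}
  through step 2 (move(bay,hall)): drop {at(hall)}, keep {have(k3), locked(d_office_hall), open(d_hall_bay)}, require {at(bay), open(d_hall_bay)}
    → {at(bay), have(k3), locked(d_office_hall), open(d_hall_bay)}
  through step 1 (move(lab,bay)): drop {at(bay)}, keep {have(k3), locked(d_office_hall), open(d_hall_bay)}, require {at(lab), open(d_bay_lab)}
    → {at(lab), have(k3), locked(d_office_hall), open(d_bay_lab), open(d_hall_bay)}

== RESULT ==
["at(lab)", "have(k3)", "locked(d_office_hall)", "open(d_bay_lab)", "open(d_hall_bay)"]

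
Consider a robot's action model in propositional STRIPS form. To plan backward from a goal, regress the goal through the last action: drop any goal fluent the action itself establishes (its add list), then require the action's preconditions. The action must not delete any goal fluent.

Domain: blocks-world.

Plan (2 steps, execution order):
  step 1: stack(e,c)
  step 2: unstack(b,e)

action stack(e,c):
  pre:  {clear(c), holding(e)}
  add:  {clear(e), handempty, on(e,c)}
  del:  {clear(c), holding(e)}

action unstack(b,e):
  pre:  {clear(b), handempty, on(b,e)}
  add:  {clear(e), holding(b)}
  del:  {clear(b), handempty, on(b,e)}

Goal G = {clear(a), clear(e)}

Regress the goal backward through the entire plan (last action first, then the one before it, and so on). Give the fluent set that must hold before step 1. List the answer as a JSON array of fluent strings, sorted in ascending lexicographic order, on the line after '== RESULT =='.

Regress step by step:
  through step 2 (unstack(b,e)): drop {clear(e)}, keep {clear(a)}, require {clear(b), handempty, on(b,e)}
    → {clear(a), clear(b), handempty, on(b,e)}
  through step 1 (stack(e,c)): drop {handempty}, keep {clear(a), clear(b), on(b,e)}, require {clear(c), holding(e)}
    → {clear(a), clear(b), clear(c), holding(e), on(b,e)}

== RESULT ==
["clear(a)", "clear(b)", "clear(c)", "holding(e)", "on(b,e)"]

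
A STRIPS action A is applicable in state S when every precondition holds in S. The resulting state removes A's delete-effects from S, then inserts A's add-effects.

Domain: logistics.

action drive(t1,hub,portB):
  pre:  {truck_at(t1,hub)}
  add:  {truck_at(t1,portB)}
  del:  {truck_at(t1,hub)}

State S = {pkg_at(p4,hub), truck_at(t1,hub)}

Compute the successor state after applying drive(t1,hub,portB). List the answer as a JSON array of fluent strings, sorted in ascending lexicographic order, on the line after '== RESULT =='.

Progress:
  pre ⊆ S: {truck_at(t1,hub)} ⊆ S  — applicable
  S \ del = {pkg_at(p4,hub)}
  ∪ add   = {pkg_at(p4,hub), truck_at(t1,portB)}

== RESULT ==
["pkg_at(p4,hub)", "truck_at(t1,portB)"]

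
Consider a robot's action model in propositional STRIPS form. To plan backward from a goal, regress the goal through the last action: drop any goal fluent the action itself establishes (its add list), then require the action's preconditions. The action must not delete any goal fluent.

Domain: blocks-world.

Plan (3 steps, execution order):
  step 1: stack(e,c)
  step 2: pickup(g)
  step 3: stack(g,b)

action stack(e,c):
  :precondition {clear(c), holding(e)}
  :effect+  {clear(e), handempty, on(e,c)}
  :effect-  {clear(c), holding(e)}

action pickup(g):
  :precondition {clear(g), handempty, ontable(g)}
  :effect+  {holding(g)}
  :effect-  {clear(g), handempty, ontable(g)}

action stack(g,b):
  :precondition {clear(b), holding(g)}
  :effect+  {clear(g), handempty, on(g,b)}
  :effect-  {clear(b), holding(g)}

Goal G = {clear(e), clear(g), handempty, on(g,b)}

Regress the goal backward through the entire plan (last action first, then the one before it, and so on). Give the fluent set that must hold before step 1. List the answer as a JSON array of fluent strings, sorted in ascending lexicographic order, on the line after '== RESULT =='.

Work backward from the goal:
  through step 3 (stack(g,b)): drop {clear(g), handempty, on(g,b)}, keep {clear(e)}, require {clear(b), holding(g)}
    → {clear(b), clear(e), holding(g)}
  through step 2 (pickup(g)): drop {holding(g)}, keep {clear(b), clear(e)}, require {clear(g), handempty, ontable(g)}
    → {clear(b), clear(e), clear(g), handempty, ontable(g)}
  through step 1 (stack(e,c)): drop {clear(e), handempty}, keep {clear(b), clear(g), ontable(g)}, require {clear(c), holding(e)}
    → {clear(b), clear(c), clear(g), holding(e), ontable(g)}

== RESULT ==
["clear(b)", "clear(c)", "clear(g)", "holding(e)", "ontable(g)"]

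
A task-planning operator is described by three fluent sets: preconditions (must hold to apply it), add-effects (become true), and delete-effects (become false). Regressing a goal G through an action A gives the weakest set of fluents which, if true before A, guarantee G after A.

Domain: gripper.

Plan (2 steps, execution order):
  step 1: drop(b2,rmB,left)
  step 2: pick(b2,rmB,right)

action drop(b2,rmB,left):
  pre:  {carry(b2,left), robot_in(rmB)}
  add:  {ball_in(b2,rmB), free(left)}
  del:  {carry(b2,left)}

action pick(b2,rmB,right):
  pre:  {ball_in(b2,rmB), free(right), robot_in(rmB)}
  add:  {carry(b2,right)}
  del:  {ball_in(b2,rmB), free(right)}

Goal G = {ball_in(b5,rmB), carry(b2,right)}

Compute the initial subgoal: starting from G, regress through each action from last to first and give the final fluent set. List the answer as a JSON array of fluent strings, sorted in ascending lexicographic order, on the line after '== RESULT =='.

Work backward from the goal:
  through step 2 (pick(b2,rmB,right)): drop {carry(b2,right)}, keep {ball_in(b5,rmB)}, require {ball_in(b2,rmB), free(right), robot_in(rmB)}
    → {ball_in(b2,rmB), ball_in(b5,rmB), free(right), robot_in(rmB)}
  through step 1 (drop(b2,rmB,left)): drop {ball_in(b2,rmB)}, keep {ball_in(b5,rmB), free(right), robot_in(rmB)}, require {carry(b2,left), robot_in(rmB)}
    → {ball_in(b5,rmB), carry(b2,left), free(right), robot_in(rmB)}

== RESULT ==
["ball_in(b5,rmB)", "carry(b2,left)", "free(right)", "robot_in(rmB)"]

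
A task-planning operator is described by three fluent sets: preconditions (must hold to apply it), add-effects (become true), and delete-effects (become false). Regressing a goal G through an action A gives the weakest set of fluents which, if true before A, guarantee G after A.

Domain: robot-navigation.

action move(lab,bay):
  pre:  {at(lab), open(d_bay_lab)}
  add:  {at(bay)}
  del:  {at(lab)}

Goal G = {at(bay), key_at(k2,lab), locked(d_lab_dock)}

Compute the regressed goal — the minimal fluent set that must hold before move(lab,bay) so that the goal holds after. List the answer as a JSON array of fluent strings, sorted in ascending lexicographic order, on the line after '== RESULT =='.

Regress:
  G ∩ del = {}  (empty — regression defined)
  G \ add = {at(bay), key_at(k2,lab), locked(d_lab_dock)} \ {at(bay)} = {key_at(k2,lab), locked(d_lab_dock)}
  ∪ pre   = {key_at(k2,lab), locked(d_lab_dock)} ∪ {at(lab), open(d_bay_lab)}
          = {at(lab), key_at(k2,lab), locked(d_lab_dock), open(d_bay_lab)}

== RESULT ==
["at(lab)", "key_at(k2,lab)", "locked(d_lab_dock)", "open(d_bay_lab)"]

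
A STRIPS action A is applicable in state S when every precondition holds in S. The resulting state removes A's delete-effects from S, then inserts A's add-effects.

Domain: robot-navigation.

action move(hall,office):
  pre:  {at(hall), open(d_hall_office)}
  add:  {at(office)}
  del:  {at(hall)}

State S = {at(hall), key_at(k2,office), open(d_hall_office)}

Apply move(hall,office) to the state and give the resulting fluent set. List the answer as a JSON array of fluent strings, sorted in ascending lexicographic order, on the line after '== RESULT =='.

Compute (S \ del) ∪ add:
  pre ⊆ S: {at(hall), open(d_hall_office)} ⊆ S  — applicable
  S \ del = {key_at(k2,office), open(d_hall_office)}
  ∪ add   = {at(office), key_at(k2,office), open(d_hall_office)}

== RESULT ==
["at(office)", "key_at(k2,office)", "open(d_hall_office)"]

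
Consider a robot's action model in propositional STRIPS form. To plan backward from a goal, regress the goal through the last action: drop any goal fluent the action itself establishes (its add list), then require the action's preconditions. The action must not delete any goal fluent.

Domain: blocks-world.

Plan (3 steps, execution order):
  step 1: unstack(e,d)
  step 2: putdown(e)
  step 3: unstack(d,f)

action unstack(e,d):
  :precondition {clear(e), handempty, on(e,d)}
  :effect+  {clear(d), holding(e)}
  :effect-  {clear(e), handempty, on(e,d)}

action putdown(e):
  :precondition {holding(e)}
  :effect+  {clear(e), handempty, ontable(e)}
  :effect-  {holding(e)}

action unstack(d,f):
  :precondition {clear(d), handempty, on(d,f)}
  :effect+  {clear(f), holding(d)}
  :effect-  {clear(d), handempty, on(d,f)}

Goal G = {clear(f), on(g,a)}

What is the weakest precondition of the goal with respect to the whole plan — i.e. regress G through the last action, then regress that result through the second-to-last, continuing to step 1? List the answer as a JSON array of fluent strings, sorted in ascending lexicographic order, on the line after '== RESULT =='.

Work backward from the goal:
  through step 3 (unstack(d,f)): drop {clear(f)}, keep {on(g,a)}, require {clear(d), handempty, on(d,f)}
    → {clear(d), handempty, on(d,f), on(g,a)}
  through step 2 (putdown(e)): drop {handempty}, keep {clear(d), on(d,f), on(g,a)}, require {holding(e)}
    → {clear(d), holding(e), on(d,f), on(g,a)}
  through step 1 (unstack(e,d)): drop {clear(d), holding(e)}, keep {on(d,f), on(g,a)}, require {clear(e), handempty, on(e,d)}
    → {clear(e), handempty, on(d,f), on(e,d), on(g,a)}

== RESULT ==
["clear(e)", "handempty", "on(d,f)", "on(e,d)", "on(g,a)"]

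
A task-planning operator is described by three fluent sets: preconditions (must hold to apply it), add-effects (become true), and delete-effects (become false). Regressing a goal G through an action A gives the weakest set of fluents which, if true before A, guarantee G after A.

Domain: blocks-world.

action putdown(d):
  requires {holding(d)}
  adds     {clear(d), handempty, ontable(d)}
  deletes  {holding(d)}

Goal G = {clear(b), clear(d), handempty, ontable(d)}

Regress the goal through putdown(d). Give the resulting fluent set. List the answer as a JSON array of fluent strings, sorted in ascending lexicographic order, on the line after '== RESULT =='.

Compute (G \ add) ∪ pre:
  G ∩ del = {}  (empty — regression defined)
  G \ add = {clear(b), clear(d), handempty, ontable(d)} \ {clear(d), handempty, ontable(d)} = {clear(b)}
  ∪ pre   = {clear(b)} ∪ {holding(d)}
          = {clear(b), holding(d)}

== RESULT ==
["clear(b)", "holding(d)"]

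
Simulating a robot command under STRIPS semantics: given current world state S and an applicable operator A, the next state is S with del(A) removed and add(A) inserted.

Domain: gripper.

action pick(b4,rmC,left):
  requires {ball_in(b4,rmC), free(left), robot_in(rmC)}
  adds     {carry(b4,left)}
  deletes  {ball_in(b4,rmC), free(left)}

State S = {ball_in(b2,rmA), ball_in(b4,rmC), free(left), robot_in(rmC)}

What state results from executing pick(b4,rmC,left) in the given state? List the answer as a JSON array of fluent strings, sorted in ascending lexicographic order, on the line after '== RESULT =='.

Progress:
  pre ⊆ S: {ball_in(b4,rmC), free(left), robot_in(rmC)} ⊆ S  — applicable
  S \ del = {ball_in(b2,rmA), robot_in(rmC)}
  ∪ add   = {ball_in(b2,rmA), carry(b4,left), robot_in(rmC)}

== RESULT ==
["ball_in(b2,rmA)", "carry(b4,left)", "robot_in(rmC)"]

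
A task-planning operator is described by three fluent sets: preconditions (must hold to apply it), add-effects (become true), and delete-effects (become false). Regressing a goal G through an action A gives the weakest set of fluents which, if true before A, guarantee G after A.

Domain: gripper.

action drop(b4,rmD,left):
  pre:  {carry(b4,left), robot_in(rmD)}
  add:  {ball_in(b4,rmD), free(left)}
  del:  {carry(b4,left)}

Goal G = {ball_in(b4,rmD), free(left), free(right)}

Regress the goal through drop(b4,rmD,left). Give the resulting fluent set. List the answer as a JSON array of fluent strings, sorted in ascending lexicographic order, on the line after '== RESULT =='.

Regress:
  G ∩ del = {}  (empty — regression defined)
  G \ add = {ball_in(b4,rmD), free(left), free(right)} \ {ball_in(b4,rmD), free(left)} = {free(right)}
  ∪ pre   = {free(right)} ∪ {carry(b4,left), robot_in(rmD)}
          = {carry(b4,left), free(right), robot_in(rmD)}

== RESULT ==
["carry(b4,left)", "free(right)", "robot_in(rmD)"]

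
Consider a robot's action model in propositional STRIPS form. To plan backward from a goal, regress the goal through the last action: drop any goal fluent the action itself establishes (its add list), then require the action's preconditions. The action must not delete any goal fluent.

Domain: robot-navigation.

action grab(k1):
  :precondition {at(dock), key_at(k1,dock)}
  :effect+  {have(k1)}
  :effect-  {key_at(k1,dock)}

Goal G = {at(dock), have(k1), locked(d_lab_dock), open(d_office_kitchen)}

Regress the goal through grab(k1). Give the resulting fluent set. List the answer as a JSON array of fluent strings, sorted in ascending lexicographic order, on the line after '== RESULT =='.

Regress:
  G ∩ del = {}  (empty — regression defined)
  G \ add = {at(dock), have(k1), locked(d_lab_dock), open(d_office_kitchen)} \ {have(k1)} = {at(dock), locked(d_lab_dock), open(d_office_kitchen)}
  ∪ pre   = {at(dock), locked(d_lab_dock), open(d_office_kitchen)} ∪ {at(dock), key_at(k1,dock)}
          = {at(dock), key_at(k1,dock), locked(d_lab_dock), open(d_office_kitchen)}

== RESULT ==
["at(dock)", "key_at(k1,dock)", "locked(d_lab_dock)", "open(d_office_kitchen)"]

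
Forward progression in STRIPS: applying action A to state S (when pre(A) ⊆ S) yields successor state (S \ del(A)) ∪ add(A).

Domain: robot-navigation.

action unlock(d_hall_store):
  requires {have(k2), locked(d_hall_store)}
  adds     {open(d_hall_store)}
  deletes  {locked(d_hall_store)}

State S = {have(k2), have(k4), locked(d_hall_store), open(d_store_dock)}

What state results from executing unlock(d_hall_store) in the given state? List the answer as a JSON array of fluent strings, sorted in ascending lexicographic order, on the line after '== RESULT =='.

Progress:
  pre ⊆ S: {have(k2), locked(d_hall_store)} ⊆ S  — applicable
  S \ del = {have(k2), have(k4), open(d_store_dock)}
  ∪ add   = {have(k2), have(k4), open(d_hall_store), open(d_store_dock)}

== RESULT ==
["have(k2)", "have(k4)", "open(d_hall_store)", "open(d_store_dock)"]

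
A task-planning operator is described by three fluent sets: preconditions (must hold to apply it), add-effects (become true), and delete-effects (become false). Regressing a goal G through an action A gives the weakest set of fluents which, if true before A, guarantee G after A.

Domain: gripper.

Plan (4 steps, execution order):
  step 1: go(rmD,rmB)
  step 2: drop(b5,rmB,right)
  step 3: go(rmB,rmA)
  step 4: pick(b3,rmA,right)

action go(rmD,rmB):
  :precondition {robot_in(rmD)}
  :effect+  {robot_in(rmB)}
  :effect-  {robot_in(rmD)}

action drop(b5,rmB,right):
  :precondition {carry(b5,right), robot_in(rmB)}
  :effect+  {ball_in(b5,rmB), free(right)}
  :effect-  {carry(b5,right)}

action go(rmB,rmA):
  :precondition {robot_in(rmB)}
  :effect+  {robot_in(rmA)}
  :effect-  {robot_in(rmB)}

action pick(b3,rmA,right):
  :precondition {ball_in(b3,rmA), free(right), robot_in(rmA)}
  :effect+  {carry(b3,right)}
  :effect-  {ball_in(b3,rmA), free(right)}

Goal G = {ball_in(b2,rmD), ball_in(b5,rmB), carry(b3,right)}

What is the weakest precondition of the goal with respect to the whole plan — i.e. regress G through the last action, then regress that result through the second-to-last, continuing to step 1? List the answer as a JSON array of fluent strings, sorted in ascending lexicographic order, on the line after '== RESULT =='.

Work backward from the goal:
  through step 4 (pick(b3,rmA,right)): drop {carry(b3,right)}, keep {ball_in(b2,rmD), ball_in(b5,rmB)}, require {ball_in(b3,rmA), free(right), robot_in(rmA)}
    → {ball_in(b2,rmD), ball_in(b3,rmA), ball_in(b5,rmB), free(right), robot_in(rmA)}
  through step 3 (go(rmB,rmA)): drop {robot_in(rmA)}, keep {ball_in(b2,rmD), ball_in(b3,rmA), ball_in(b5,rmB), free(right)}, require {robot_in(rmB)}
    → {ball_in(b2,rmD), ball_in(b3,rmA), ball_in(b5,rmB), free(right), robot_in(rmB)}
  through step 2 (drop(b5,rmB,right)): drop {ball_in(b5,rmB), free(right)}, keep {ball_in(b2,rmD), ball_in(b3,rmA), robot_in(rmB)}, require {carry(b5,right), robot_in(rmB)}
    → {ball_in(b2,rmD), ball_in(b3,rmA), carry(b5,right), robot_in(rmB)}
  through step 1 (go(rmD,rmB)): drop {robot_in(rmB)}, keep {ball_in(b2,rmD), ball_in(b3,rmA), carry(b5,right)}, require {robot_in(rmD)}
    → {ball_in(b2,rmD), ball_in(b3,rmA), carry(b5,right), robot_in(rmD)}

== RESULT ==
["ball_in(b2,rmD)", "ball_in(b3,rmA)", "carry(b5,right)", "robot_in(rmD)"]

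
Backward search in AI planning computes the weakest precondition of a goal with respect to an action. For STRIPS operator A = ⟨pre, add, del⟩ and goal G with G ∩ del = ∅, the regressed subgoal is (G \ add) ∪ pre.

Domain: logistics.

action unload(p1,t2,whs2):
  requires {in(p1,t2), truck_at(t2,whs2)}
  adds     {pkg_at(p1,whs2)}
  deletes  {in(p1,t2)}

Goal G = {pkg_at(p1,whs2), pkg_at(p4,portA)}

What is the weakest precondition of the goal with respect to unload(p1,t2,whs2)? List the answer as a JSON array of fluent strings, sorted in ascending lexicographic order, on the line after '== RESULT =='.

Compute (G \ add) ∪ pre:
  G ∩ del = {}  (empty — regression defined)
  G \ add = {pkg_at(p1,whs2), pkg_at(p4,portA)} \ {pkg_at(p1,whs2)} = {pkg_at(p4,portA)}
  ∪ pre   = {pkg_at(p4,portA)} ∪ {in(p1,t2), truck_at(t2,whs2)}
          = {in(p1,t2), pkg_at(p4,portA), truck_at(t2,whs2)}

== RESULT ==
["in(p1,t2)", "pkg_at(p4,portA)", "truck_at(t2,whs2)"]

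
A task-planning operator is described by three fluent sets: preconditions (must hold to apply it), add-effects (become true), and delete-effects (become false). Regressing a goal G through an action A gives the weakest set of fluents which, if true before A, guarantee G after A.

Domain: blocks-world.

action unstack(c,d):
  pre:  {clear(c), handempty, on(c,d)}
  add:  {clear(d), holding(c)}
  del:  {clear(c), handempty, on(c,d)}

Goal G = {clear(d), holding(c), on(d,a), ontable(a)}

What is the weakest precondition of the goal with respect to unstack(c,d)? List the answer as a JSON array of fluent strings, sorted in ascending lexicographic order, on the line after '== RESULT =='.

Regress:
  G ∩ del = {}  (empty — regression defined)
  G \ add = {clear(d), holding(c), on(d,a), ontable(a)} \ {clear(d), holding(c)} = {on(d,a), ontable(a)}
  ∪ pre   = {on(d,a), ontable(a)} ∪ {clear(c), handempty, on(c,d)}
          = {clear(c), handempty, on(c,d), on(d,a), ontable(a)}

== RESULT ==
["clear(c)", "handempty", "on(c,d)", "on(d,a)", "ontable(a)"]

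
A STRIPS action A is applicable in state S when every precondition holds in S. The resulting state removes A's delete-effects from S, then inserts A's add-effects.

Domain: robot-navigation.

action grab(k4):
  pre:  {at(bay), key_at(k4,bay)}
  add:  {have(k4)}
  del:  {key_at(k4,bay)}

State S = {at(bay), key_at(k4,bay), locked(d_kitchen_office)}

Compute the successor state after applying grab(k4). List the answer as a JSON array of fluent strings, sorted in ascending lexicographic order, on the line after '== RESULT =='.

Progress:
  pre ⊆ S: {at(bay), key_at(k4,bay)} ⊆ S  — applicable
  S \ del = {at(bay), locked(d_kitchen_office)}
  ∪ add   = {at(bay), have(k4), locked(d_kitchen_office)}

== RESULT ==
["at(bay)", "have(k4)", "locked(d_kitchen_office)"]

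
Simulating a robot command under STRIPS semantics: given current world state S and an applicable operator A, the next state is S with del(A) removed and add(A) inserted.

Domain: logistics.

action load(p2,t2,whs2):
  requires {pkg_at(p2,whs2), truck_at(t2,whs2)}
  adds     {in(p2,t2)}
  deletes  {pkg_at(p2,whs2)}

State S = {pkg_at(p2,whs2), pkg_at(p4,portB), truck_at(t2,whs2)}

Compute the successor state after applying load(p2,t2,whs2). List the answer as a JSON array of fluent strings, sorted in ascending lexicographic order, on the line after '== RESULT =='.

Progress:
  pre ⊆ S: {pkg_at(p2,whs2), truck_at(t2,whs2)} ⊆ S  — applicable
  S \ del = {pkg_at(p4,portB), truck_at(t2,whs2)}
  ∪ add   = {in(p2,t2), pkg_at(p4,portB), truck_at(t2,whs2)}

== RESULT ==
["in(p2,t2)", "pkg_at(p4,portB)", "truck_at(t2,whs2)"]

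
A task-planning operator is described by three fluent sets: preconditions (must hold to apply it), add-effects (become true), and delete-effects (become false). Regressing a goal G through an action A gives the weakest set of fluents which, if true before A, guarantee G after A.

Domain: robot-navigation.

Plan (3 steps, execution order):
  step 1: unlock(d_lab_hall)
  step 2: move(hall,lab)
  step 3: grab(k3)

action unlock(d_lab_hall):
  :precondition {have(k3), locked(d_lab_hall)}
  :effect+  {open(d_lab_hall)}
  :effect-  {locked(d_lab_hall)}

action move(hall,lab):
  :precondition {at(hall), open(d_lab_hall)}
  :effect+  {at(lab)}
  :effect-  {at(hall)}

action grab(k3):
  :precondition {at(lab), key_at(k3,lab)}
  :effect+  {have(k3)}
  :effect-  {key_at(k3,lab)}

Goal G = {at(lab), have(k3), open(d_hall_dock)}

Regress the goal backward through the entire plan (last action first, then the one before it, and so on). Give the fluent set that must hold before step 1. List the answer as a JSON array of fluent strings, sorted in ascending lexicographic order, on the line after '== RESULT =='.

Regress step by step:
  through step 3 (grab(k3)): drop {have(k3)}, keep {at(lab), open(d_hall_dock)}, require {at(lab), key_at(k3,lab)}
    → {at(lab), key_at(k3,lab), open(d_hall_dock)}
  through step 2 (move(hall,lab)): drop {at(lab)}, keep {key_at(k3,lab), open(d_hall_dock)}, require {at(hall), open(d_lab_hall)}
    → {at(hall), key_at(k3,lab), open(d_hall_dock), open(d_lab_hall)}
  through step 1 (unlock(d_lab_hall)): drop {open(d_lab_hall)}, keep {at(hall), key_at(k3,lab), open(d_hall_dock)}, require {have(k3), locked(d_lab_hall)}
    → {at(hall), have(k3), key_at(k3,lab), locked(d_lab_hall), open(d_hall_dock)}

== RESULT ==
["at(hall)", "have(k3)", "key_at(k3,lab)", "locked(d_lab_hall)", "open(d_hall_dock)"]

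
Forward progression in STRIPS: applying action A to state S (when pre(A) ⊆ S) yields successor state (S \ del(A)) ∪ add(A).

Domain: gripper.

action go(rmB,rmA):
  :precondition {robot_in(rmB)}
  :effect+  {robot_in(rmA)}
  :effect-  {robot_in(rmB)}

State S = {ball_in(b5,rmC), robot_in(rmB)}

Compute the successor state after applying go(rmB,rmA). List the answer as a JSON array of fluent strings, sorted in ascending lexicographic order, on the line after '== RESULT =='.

Compute (S \ del) ∪ add:
  pre ⊆ S: {robot_in(rmB)} ⊆ S  — applicable
  S \ del = {ball_in(b5,rmC)}
  ∪ add   = {ball_in(b5,rmC), robot_in(rmA)}

== RESULT ==
["ball_in(b5,rmC)", "robot_in(rmA)"]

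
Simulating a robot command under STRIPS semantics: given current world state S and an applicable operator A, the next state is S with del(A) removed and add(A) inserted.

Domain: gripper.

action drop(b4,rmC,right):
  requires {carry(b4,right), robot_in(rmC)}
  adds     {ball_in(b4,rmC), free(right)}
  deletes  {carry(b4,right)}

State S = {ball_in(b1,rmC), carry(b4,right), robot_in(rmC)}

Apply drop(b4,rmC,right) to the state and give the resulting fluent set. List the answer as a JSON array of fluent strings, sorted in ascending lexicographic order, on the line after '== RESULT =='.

Compute (S \ del) ∪ add:
  pre ⊆ S: {carry(b4,right), robot_in(rmC)} ⊆ S  — applicable
  S \ del = {ball_in(b1,rmC), robot_in(rmC)}
  ∪ add   = {ball_in(b1,rmC), ball_in(b4,rmC), free(right), robot_in(rmC)}

== RESULT ==
["ball_in(b1,rmC)", "ball_in(b4,rmC)", "free(right)", "robot_in(rmC)"]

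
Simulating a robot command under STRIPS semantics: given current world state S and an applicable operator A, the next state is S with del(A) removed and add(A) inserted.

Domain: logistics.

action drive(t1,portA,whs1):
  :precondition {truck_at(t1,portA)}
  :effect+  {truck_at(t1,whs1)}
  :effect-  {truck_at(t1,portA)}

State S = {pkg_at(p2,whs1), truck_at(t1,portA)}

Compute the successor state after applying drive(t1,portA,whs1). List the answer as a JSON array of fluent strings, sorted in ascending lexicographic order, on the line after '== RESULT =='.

Progress:
  pre ⊆ S: {truck_at(t1,portA)} ⊆ S  — applicable
  S \ del = {pkg_at(p2,whs1)}
  ∪ add   = {pkg_at(p2,whs1), truck_at(t1,whs1)}

== RESULT ==
["pkg_at(p2,whs1)", "truck_at(t1,whs1)"]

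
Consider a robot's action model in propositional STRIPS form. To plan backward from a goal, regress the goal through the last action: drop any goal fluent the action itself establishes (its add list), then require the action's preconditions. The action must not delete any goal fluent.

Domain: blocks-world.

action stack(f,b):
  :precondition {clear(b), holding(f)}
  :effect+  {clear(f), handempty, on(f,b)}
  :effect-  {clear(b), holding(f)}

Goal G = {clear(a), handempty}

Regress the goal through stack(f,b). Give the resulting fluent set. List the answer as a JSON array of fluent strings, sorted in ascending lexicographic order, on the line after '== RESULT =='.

Regress:
  G ∩ del = {}  (empty — regression defined)
  G \ add = {clear(a), handempty} \ {clear(f), handempty, on(f,b)} = {clear(a)}
  ∪ pre   = {clear(a)} ∪ {clear(b), holding(f)}
          = {clear(a), clear(b), holding(f)}

== RESULT ==
["clear(a)", "clear(b)", "holding(f)"]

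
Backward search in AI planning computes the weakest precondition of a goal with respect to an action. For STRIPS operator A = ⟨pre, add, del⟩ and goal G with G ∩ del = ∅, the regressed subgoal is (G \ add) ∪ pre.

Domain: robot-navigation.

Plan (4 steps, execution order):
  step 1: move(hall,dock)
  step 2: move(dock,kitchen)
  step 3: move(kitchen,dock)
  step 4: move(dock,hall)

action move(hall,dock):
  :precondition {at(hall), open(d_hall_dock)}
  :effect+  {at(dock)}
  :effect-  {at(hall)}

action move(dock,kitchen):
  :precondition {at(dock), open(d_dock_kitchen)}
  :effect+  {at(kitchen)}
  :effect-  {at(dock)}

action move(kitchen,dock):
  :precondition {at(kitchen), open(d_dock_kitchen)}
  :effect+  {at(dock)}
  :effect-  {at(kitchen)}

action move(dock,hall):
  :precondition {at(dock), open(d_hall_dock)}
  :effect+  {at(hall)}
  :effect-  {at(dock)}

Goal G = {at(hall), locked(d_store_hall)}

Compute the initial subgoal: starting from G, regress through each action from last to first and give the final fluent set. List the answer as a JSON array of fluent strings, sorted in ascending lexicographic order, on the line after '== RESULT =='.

Work backward from the goal:
  through step 4 (move(dock,hall)): drop {at(hall)}, keep {locked(d_store_hall)}, require {at(dock), open(d_hall_dock)}
    → {at(dock), locked(d_store_hall), open(d_hall_dock)}
  through step 3 (move(kitchen,dock)): drop {at(dock)}, keep {locked(d_store_hall), open(d_hall_dock)}, require {at(kitchen), open(d_dock_kitchen)}
    → {at(kitchen), locked(d_store_hall), open(d_dock_kitchen), open(d_hall_dock)}
  through step 2 (move(dock,kitchen)): drop {at(kitchen)}, keep {locked(d_store_hall), open(d_dock_kitchen), open(d_hall_dock)}, require {at(dock), open(d_dock_kitchen)}
    → {at(dock), locked(d_store_hall), open(d_dock_kitchen), open(d_hall_dock)}
  through step 1 (move(hall,dock)): drop {at(dock)}, keep {locked(d_store_hall), open(d_dock_kitchen), open(d_hall_dock)}, require {at(hall), open(d_hall_dock)}
    → {at(hall), locked(d_store_hall), open(d_dock_kitchen), open(d_hall_dock)}

== RESULT ==
["at(hall)", "locked(d_store_hall)", "open(d_dock_kitchen)", "open(d_hall_dock)"]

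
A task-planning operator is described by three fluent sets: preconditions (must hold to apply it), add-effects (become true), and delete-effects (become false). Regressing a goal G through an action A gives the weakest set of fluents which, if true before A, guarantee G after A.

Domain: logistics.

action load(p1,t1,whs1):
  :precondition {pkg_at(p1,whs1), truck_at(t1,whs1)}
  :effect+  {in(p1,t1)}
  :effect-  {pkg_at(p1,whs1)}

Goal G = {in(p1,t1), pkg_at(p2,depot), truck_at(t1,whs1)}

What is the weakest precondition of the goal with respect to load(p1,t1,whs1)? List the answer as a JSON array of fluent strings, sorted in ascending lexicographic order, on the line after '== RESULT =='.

Regress:
  G ∩ del = {}  (empty — regression defined)
  G \ add = {in(p1,t1), pkg_at(p2,depot), truck_at(t1,whs1)} \ {in(p1,t1)} = {pkg_at(p2,depot), truck_at(t1,whs1)}
  ∪ pre   = {pkg_at(p2,depot), truck_at(t1,whs1)} ∪ {pkg_at(p1,whs1), truck_at(t1,whs1)}
          = {pkg_at(p1,whs1), pkg_at(p2,depot), truck_at(t1,whs1)}

== RESULT ==
["pkg_at(p1,whs1)", "pkg_at(p2,depot)", "truck_at(t1,whs1)"]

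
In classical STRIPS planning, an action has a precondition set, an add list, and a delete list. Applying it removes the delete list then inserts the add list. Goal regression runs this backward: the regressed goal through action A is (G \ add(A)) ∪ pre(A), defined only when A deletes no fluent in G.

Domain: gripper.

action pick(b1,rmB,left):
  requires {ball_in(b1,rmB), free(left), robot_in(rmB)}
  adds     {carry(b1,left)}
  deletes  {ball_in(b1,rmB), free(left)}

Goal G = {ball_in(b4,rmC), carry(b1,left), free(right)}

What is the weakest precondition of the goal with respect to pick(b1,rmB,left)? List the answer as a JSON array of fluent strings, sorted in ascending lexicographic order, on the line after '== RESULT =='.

Regress:
  G ∩ del = {}  (empty — regression defined)
  G \ add = {ball_in(b4,rmC), carry(b1,left), free(right)} \ {carry(b1,left)} = {ball_in(b4,rmC), free(right)}
  ∪ pre   = {ball_in(b4,rmC), free(right)} ∪ {ball_in(b1,rmB), free(left), robot_in(rmB)}
          = {ball_in(b1,rmB), ball_in(b4,rmC), free(left), free(right), robot_in(rmB)}

== RESULT ==
["ball_in(b1,rmB)", "ball_in(b4,rmC)", "free(left)", "free(right)", "robot_in(rmB)"]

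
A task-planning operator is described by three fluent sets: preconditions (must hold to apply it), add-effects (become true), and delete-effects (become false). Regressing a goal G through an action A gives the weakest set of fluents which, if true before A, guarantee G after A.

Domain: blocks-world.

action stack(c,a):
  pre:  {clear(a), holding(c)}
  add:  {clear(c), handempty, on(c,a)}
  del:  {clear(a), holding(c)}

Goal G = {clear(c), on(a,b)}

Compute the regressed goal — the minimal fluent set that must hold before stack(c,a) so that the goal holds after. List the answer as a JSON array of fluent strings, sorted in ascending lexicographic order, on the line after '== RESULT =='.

Compute (G \ add) ∪ pre:
  G ∩ del = {}  (empty — regression defined)
  G \ add = {clear(c), on(a,b)} \ {clear(c), handempty, on(c,a)} = {on(a,b)}
  ∪ pre   = {on(a,b)} ∪ {clear(a), holding(c)}
          = {clear(a), holding(c), on(a,b)}

== RESULT ==
["clear(a)", "holding(c)", "on(a,b)"]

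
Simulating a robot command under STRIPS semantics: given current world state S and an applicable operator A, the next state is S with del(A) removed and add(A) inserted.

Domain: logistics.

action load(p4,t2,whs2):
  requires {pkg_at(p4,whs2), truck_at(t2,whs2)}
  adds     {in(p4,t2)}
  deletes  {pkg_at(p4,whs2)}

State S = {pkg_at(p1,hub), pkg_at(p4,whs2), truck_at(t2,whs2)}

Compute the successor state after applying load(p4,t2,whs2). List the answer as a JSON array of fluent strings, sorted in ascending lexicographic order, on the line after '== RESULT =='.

Compute (S \ del) ∪ add:
  pre ⊆ S: {pkg_at(p4,whs2), truck_at(t2,whs2)} ⊆ S  — applicable
  S \ del = {pkg_at(p1,hub), truck_at(t2,whs2)}
  ∪ add   = {in(p4,t2), pkg_at(p1,hub), truck_at(t2,whs2)}

== RESULT ==
["in(p4,t2)", "pkg_at(p1,hub)", "truck_at(t2,whs2)"]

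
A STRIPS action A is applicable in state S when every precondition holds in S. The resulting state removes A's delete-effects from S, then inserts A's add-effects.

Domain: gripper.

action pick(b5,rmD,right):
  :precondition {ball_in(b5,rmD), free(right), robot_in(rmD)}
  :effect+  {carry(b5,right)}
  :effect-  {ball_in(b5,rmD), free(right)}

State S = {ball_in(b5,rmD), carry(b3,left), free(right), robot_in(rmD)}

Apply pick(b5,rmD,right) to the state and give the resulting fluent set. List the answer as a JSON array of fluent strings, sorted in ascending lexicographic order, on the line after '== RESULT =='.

Compute (S \ del) ∪ add:
  pre ⊆ S: {ball_in(b5,rmD), free(right), robot_in(rmD)} ⊆ S  — applicable
  S \ del = {carry(b3,left), robot_in(rmD)}
  ∪ add   = {carry(b3,left), carry(b5,right), robot_in(rmD)}

== RESULT ==
["carry(b3,left)", "carry(b5,right)", "robot_in(rmD)"]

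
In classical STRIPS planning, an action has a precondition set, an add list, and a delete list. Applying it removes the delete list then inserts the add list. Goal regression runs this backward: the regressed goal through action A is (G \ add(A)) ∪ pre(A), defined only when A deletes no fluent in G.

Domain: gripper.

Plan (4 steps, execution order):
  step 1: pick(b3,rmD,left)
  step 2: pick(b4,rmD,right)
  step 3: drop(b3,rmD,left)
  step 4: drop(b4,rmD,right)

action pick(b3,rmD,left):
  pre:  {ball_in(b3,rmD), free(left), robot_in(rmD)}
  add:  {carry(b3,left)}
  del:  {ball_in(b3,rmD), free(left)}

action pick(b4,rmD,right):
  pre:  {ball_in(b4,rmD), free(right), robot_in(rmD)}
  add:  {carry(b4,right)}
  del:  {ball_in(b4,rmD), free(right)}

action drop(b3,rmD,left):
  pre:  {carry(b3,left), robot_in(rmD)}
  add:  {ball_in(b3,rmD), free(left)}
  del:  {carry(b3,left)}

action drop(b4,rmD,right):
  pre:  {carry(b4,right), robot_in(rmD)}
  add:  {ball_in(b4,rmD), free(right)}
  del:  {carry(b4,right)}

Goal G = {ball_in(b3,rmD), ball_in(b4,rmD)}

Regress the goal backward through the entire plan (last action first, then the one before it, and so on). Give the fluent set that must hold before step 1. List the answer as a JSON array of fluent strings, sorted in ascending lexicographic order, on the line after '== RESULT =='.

Regress step by step:
  through step 4 (drop(b4,rmD,right)): drop {ball_in(b4,rmD)}, keep {ball_in(b3,rmD)}, require {carry(b4,right), robot_in(rmD)}
    → {ball_in(b3,rmD), carry(b4,right), robot_in(rmD)}
  through step 3 (drop(b3,rmD,left)): drop {ball_in(b3,rmD)}, keep {carry(b4,right), robot_in(rmD)}, require {carry(b3,left), robot_in(rmD)}
    → {carry(b3,left), carry(b4,right), robot_in(rmD)}
  through step 2 (pick(b4,rmD,right)): drop {carry(b4,right)}, keep {carry(b3,left), robot_in(rmD)}, require {ball_in(b4,rmD), free(right), robot_in(rmD)}
    → {ball_in(b4,rmD), carry(b3,left), free(right), robot_in(rmD)}
  through step 1 (pick(b3,rmD,left)): drop {carry(b3,left)}, keep {ball_in(b4,rmD), free(right), robot_in(rmD)}, require {ball_in(b3,rmD), free(left), robot_in(rmD)}
    → {ball_in(b3,rmD), ball_in(b4,rmD), free(left), free(right), robot_in(rmD)}

== RESULT ==
["ball_in(b3,rmD)", "ball_in(b4,rmD)", "free(left)", "free(right)", "robot_in(rmD)"]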